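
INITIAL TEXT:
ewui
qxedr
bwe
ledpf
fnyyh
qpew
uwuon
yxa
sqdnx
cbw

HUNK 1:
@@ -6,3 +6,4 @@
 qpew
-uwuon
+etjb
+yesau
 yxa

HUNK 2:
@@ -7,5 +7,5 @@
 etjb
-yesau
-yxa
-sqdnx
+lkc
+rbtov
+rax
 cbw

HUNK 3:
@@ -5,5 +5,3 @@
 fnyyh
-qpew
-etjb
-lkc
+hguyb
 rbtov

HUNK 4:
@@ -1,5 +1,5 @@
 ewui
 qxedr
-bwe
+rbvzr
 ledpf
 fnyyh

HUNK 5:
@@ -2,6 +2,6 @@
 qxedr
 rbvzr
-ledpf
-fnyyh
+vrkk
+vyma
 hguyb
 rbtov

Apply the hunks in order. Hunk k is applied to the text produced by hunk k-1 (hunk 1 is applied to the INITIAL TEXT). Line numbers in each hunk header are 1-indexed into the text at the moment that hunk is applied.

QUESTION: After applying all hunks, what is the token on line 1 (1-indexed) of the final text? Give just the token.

Answer: ewui

Derivation:
Hunk 1: at line 6 remove [uwuon] add [etjb,yesau] -> 11 lines: ewui qxedr bwe ledpf fnyyh qpew etjb yesau yxa sqdnx cbw
Hunk 2: at line 7 remove [yesau,yxa,sqdnx] add [lkc,rbtov,rax] -> 11 lines: ewui qxedr bwe ledpf fnyyh qpew etjb lkc rbtov rax cbw
Hunk 3: at line 5 remove [qpew,etjb,lkc] add [hguyb] -> 9 lines: ewui qxedr bwe ledpf fnyyh hguyb rbtov rax cbw
Hunk 4: at line 1 remove [bwe] add [rbvzr] -> 9 lines: ewui qxedr rbvzr ledpf fnyyh hguyb rbtov rax cbw
Hunk 5: at line 2 remove [ledpf,fnyyh] add [vrkk,vyma] -> 9 lines: ewui qxedr rbvzr vrkk vyma hguyb rbtov rax cbw
Final line 1: ewui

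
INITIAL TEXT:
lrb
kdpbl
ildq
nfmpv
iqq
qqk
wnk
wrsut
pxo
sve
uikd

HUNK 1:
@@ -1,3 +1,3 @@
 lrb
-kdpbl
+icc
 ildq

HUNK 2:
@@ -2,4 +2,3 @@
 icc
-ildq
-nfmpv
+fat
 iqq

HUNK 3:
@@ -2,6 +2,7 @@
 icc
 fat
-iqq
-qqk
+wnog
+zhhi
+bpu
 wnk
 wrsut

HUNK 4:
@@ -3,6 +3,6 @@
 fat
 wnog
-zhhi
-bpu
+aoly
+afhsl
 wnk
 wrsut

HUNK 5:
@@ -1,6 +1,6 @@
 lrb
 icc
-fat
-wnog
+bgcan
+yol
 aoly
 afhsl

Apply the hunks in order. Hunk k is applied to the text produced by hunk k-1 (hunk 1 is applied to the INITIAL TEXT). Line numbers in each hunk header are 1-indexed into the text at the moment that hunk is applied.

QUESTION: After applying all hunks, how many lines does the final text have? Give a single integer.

Answer: 11

Derivation:
Hunk 1: at line 1 remove [kdpbl] add [icc] -> 11 lines: lrb icc ildq nfmpv iqq qqk wnk wrsut pxo sve uikd
Hunk 2: at line 2 remove [ildq,nfmpv] add [fat] -> 10 lines: lrb icc fat iqq qqk wnk wrsut pxo sve uikd
Hunk 3: at line 2 remove [iqq,qqk] add [wnog,zhhi,bpu] -> 11 lines: lrb icc fat wnog zhhi bpu wnk wrsut pxo sve uikd
Hunk 4: at line 3 remove [zhhi,bpu] add [aoly,afhsl] -> 11 lines: lrb icc fat wnog aoly afhsl wnk wrsut pxo sve uikd
Hunk 5: at line 1 remove [fat,wnog] add [bgcan,yol] -> 11 lines: lrb icc bgcan yol aoly afhsl wnk wrsut pxo sve uikd
Final line count: 11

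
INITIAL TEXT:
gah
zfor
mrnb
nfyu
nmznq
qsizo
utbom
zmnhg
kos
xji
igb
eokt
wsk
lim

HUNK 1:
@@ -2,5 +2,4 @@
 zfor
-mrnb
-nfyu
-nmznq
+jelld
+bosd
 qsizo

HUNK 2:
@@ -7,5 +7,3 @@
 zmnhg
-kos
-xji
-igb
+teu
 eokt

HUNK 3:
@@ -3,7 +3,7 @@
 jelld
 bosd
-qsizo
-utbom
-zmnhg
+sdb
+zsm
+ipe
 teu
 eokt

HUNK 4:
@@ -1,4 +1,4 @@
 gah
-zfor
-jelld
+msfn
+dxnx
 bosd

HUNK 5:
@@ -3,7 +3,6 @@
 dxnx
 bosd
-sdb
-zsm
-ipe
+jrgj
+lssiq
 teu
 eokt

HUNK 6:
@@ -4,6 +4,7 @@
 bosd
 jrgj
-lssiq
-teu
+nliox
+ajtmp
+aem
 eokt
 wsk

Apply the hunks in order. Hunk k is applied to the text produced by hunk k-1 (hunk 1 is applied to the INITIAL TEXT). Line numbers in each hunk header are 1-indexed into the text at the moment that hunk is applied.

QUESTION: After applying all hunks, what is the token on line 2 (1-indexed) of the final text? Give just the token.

Hunk 1: at line 2 remove [mrnb,nfyu,nmznq] add [jelld,bosd] -> 13 lines: gah zfor jelld bosd qsizo utbom zmnhg kos xji igb eokt wsk lim
Hunk 2: at line 7 remove [kos,xji,igb] add [teu] -> 11 lines: gah zfor jelld bosd qsizo utbom zmnhg teu eokt wsk lim
Hunk 3: at line 3 remove [qsizo,utbom,zmnhg] add [sdb,zsm,ipe] -> 11 lines: gah zfor jelld bosd sdb zsm ipe teu eokt wsk lim
Hunk 4: at line 1 remove [zfor,jelld] add [msfn,dxnx] -> 11 lines: gah msfn dxnx bosd sdb zsm ipe teu eokt wsk lim
Hunk 5: at line 3 remove [sdb,zsm,ipe] add [jrgj,lssiq] -> 10 lines: gah msfn dxnx bosd jrgj lssiq teu eokt wsk lim
Hunk 6: at line 4 remove [lssiq,teu] add [nliox,ajtmp,aem] -> 11 lines: gah msfn dxnx bosd jrgj nliox ajtmp aem eokt wsk lim
Final line 2: msfn

Answer: msfn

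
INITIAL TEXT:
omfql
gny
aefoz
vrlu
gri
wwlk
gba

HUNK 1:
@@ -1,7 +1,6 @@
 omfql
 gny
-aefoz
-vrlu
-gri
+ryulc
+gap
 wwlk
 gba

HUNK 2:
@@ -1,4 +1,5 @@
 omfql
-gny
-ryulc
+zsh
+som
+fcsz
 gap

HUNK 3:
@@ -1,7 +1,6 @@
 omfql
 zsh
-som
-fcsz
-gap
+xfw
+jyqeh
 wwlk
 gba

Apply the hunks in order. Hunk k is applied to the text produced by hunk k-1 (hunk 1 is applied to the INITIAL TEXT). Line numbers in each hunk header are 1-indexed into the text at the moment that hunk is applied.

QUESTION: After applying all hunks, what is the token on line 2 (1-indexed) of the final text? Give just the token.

Hunk 1: at line 1 remove [aefoz,vrlu,gri] add [ryulc,gap] -> 6 lines: omfql gny ryulc gap wwlk gba
Hunk 2: at line 1 remove [gny,ryulc] add [zsh,som,fcsz] -> 7 lines: omfql zsh som fcsz gap wwlk gba
Hunk 3: at line 1 remove [som,fcsz,gap] add [xfw,jyqeh] -> 6 lines: omfql zsh xfw jyqeh wwlk gba
Final line 2: zsh

Answer: zsh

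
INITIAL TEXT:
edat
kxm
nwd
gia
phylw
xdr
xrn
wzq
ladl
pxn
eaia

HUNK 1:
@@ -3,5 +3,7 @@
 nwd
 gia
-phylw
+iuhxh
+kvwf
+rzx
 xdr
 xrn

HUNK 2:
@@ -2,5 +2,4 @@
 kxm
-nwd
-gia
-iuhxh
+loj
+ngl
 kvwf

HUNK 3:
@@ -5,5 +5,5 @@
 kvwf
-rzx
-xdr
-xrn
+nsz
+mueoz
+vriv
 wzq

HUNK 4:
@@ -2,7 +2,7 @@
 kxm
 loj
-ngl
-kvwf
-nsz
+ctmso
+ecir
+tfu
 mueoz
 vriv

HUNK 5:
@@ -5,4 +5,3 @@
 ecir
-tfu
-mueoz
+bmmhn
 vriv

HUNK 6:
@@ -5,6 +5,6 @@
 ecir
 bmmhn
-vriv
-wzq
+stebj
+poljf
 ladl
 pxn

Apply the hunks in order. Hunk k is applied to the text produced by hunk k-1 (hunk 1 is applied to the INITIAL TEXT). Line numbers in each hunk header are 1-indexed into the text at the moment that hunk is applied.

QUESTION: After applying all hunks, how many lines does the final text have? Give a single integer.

Hunk 1: at line 3 remove [phylw] add [iuhxh,kvwf,rzx] -> 13 lines: edat kxm nwd gia iuhxh kvwf rzx xdr xrn wzq ladl pxn eaia
Hunk 2: at line 2 remove [nwd,gia,iuhxh] add [loj,ngl] -> 12 lines: edat kxm loj ngl kvwf rzx xdr xrn wzq ladl pxn eaia
Hunk 3: at line 5 remove [rzx,xdr,xrn] add [nsz,mueoz,vriv] -> 12 lines: edat kxm loj ngl kvwf nsz mueoz vriv wzq ladl pxn eaia
Hunk 4: at line 2 remove [ngl,kvwf,nsz] add [ctmso,ecir,tfu] -> 12 lines: edat kxm loj ctmso ecir tfu mueoz vriv wzq ladl pxn eaia
Hunk 5: at line 5 remove [tfu,mueoz] add [bmmhn] -> 11 lines: edat kxm loj ctmso ecir bmmhn vriv wzq ladl pxn eaia
Hunk 6: at line 5 remove [vriv,wzq] add [stebj,poljf] -> 11 lines: edat kxm loj ctmso ecir bmmhn stebj poljf ladl pxn eaia
Final line count: 11

Answer: 11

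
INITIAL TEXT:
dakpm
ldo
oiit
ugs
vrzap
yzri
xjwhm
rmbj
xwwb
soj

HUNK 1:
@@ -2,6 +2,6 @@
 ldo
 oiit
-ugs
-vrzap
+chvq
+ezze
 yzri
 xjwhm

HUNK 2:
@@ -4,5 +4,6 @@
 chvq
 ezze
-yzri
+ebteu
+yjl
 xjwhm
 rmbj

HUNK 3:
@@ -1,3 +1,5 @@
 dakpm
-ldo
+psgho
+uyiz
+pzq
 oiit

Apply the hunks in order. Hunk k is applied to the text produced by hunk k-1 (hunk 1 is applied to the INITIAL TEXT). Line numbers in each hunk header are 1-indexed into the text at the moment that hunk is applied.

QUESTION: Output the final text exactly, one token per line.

Answer: dakpm
psgho
uyiz
pzq
oiit
chvq
ezze
ebteu
yjl
xjwhm
rmbj
xwwb
soj

Derivation:
Hunk 1: at line 2 remove [ugs,vrzap] add [chvq,ezze] -> 10 lines: dakpm ldo oiit chvq ezze yzri xjwhm rmbj xwwb soj
Hunk 2: at line 4 remove [yzri] add [ebteu,yjl] -> 11 lines: dakpm ldo oiit chvq ezze ebteu yjl xjwhm rmbj xwwb soj
Hunk 3: at line 1 remove [ldo] add [psgho,uyiz,pzq] -> 13 lines: dakpm psgho uyiz pzq oiit chvq ezze ebteu yjl xjwhm rmbj xwwb soj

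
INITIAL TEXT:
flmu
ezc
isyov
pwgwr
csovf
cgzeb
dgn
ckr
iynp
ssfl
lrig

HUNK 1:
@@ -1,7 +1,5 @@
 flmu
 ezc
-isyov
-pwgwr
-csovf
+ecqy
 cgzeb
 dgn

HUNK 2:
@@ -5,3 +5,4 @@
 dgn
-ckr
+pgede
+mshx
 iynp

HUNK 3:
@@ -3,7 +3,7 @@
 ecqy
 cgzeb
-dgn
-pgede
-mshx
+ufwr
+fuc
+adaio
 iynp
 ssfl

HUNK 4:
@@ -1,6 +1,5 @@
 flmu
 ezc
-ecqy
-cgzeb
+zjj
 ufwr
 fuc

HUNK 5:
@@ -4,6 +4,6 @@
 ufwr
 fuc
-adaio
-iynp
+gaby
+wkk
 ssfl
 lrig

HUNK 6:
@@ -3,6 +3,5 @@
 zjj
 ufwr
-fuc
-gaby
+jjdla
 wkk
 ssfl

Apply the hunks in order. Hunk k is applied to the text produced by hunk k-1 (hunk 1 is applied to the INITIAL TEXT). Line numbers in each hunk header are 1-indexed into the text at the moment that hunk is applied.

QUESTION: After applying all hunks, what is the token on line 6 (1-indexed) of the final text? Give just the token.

Hunk 1: at line 1 remove [isyov,pwgwr,csovf] add [ecqy] -> 9 lines: flmu ezc ecqy cgzeb dgn ckr iynp ssfl lrig
Hunk 2: at line 5 remove [ckr] add [pgede,mshx] -> 10 lines: flmu ezc ecqy cgzeb dgn pgede mshx iynp ssfl lrig
Hunk 3: at line 3 remove [dgn,pgede,mshx] add [ufwr,fuc,adaio] -> 10 lines: flmu ezc ecqy cgzeb ufwr fuc adaio iynp ssfl lrig
Hunk 4: at line 1 remove [ecqy,cgzeb] add [zjj] -> 9 lines: flmu ezc zjj ufwr fuc adaio iynp ssfl lrig
Hunk 5: at line 4 remove [adaio,iynp] add [gaby,wkk] -> 9 lines: flmu ezc zjj ufwr fuc gaby wkk ssfl lrig
Hunk 6: at line 3 remove [fuc,gaby] add [jjdla] -> 8 lines: flmu ezc zjj ufwr jjdla wkk ssfl lrig
Final line 6: wkk

Answer: wkk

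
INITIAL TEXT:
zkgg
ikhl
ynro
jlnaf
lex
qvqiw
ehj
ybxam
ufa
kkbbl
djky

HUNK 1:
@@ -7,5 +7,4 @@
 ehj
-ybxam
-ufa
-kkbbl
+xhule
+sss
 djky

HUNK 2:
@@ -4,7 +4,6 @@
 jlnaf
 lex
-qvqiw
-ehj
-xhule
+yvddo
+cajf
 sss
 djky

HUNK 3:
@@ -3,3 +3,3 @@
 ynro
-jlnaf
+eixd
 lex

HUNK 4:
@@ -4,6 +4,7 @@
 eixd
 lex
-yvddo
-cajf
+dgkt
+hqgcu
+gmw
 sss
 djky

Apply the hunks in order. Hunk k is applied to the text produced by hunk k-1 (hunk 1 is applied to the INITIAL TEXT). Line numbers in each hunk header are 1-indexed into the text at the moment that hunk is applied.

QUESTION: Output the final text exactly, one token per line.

Hunk 1: at line 7 remove [ybxam,ufa,kkbbl] add [xhule,sss] -> 10 lines: zkgg ikhl ynro jlnaf lex qvqiw ehj xhule sss djky
Hunk 2: at line 4 remove [qvqiw,ehj,xhule] add [yvddo,cajf] -> 9 lines: zkgg ikhl ynro jlnaf lex yvddo cajf sss djky
Hunk 3: at line 3 remove [jlnaf] add [eixd] -> 9 lines: zkgg ikhl ynro eixd lex yvddo cajf sss djky
Hunk 4: at line 4 remove [yvddo,cajf] add [dgkt,hqgcu,gmw] -> 10 lines: zkgg ikhl ynro eixd lex dgkt hqgcu gmw sss djky

Answer: zkgg
ikhl
ynro
eixd
lex
dgkt
hqgcu
gmw
sss
djky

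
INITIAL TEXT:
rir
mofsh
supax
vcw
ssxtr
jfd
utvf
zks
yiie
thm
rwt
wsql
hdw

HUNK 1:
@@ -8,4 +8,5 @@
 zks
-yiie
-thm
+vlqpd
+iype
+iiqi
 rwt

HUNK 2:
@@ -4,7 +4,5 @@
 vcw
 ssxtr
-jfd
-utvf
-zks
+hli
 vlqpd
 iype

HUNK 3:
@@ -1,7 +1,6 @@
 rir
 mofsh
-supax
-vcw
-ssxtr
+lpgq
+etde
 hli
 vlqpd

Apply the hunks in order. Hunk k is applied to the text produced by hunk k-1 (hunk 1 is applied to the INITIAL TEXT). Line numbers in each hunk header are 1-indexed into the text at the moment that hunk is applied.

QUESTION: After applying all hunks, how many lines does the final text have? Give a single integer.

Hunk 1: at line 8 remove [yiie,thm] add [vlqpd,iype,iiqi] -> 14 lines: rir mofsh supax vcw ssxtr jfd utvf zks vlqpd iype iiqi rwt wsql hdw
Hunk 2: at line 4 remove [jfd,utvf,zks] add [hli] -> 12 lines: rir mofsh supax vcw ssxtr hli vlqpd iype iiqi rwt wsql hdw
Hunk 3: at line 1 remove [supax,vcw,ssxtr] add [lpgq,etde] -> 11 lines: rir mofsh lpgq etde hli vlqpd iype iiqi rwt wsql hdw
Final line count: 11

Answer: 11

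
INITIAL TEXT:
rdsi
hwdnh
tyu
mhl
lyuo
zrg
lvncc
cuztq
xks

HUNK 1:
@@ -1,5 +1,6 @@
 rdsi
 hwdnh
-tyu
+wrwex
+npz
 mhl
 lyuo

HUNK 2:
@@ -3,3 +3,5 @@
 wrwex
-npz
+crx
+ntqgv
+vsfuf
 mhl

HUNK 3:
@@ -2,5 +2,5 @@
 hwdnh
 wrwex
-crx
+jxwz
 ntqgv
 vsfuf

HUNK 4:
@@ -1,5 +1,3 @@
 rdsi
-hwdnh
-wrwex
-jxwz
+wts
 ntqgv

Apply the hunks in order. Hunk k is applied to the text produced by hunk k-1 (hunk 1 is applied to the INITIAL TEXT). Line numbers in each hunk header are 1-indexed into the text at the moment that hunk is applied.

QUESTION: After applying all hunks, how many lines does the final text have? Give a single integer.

Hunk 1: at line 1 remove [tyu] add [wrwex,npz] -> 10 lines: rdsi hwdnh wrwex npz mhl lyuo zrg lvncc cuztq xks
Hunk 2: at line 3 remove [npz] add [crx,ntqgv,vsfuf] -> 12 lines: rdsi hwdnh wrwex crx ntqgv vsfuf mhl lyuo zrg lvncc cuztq xks
Hunk 3: at line 2 remove [crx] add [jxwz] -> 12 lines: rdsi hwdnh wrwex jxwz ntqgv vsfuf mhl lyuo zrg lvncc cuztq xks
Hunk 4: at line 1 remove [hwdnh,wrwex,jxwz] add [wts] -> 10 lines: rdsi wts ntqgv vsfuf mhl lyuo zrg lvncc cuztq xks
Final line count: 10

Answer: 10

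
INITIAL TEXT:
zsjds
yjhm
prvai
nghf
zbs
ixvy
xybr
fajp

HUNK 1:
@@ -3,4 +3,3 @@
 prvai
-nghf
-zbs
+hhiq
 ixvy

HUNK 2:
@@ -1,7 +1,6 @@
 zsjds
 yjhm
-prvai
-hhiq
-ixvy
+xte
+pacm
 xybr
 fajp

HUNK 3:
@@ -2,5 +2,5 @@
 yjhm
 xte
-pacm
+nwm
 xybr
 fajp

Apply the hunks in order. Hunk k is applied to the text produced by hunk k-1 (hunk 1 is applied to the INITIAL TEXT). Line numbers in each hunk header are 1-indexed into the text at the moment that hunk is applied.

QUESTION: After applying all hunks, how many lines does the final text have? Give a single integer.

Answer: 6

Derivation:
Hunk 1: at line 3 remove [nghf,zbs] add [hhiq] -> 7 lines: zsjds yjhm prvai hhiq ixvy xybr fajp
Hunk 2: at line 1 remove [prvai,hhiq,ixvy] add [xte,pacm] -> 6 lines: zsjds yjhm xte pacm xybr fajp
Hunk 3: at line 2 remove [pacm] add [nwm] -> 6 lines: zsjds yjhm xte nwm xybr fajp
Final line count: 6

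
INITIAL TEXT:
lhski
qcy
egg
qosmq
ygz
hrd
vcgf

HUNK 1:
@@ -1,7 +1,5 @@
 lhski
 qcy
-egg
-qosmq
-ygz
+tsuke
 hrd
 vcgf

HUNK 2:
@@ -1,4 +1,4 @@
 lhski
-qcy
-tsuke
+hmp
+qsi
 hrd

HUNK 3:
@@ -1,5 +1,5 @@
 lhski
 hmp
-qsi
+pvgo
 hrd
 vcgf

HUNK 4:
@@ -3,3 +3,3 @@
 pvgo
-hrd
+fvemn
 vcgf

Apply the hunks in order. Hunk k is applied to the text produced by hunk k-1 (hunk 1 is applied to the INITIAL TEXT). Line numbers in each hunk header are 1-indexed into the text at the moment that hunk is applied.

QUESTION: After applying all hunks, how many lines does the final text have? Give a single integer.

Hunk 1: at line 1 remove [egg,qosmq,ygz] add [tsuke] -> 5 lines: lhski qcy tsuke hrd vcgf
Hunk 2: at line 1 remove [qcy,tsuke] add [hmp,qsi] -> 5 lines: lhski hmp qsi hrd vcgf
Hunk 3: at line 1 remove [qsi] add [pvgo] -> 5 lines: lhski hmp pvgo hrd vcgf
Hunk 4: at line 3 remove [hrd] add [fvemn] -> 5 lines: lhski hmp pvgo fvemn vcgf
Final line count: 5

Answer: 5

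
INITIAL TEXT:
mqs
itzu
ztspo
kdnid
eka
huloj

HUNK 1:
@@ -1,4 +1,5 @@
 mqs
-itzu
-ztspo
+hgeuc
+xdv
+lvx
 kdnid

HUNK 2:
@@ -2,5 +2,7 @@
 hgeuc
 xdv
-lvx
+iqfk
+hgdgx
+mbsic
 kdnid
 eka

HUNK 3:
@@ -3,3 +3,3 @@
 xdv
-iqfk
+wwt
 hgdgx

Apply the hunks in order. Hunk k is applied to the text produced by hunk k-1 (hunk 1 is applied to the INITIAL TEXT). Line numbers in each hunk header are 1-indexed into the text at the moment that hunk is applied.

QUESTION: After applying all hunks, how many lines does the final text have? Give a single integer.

Answer: 9

Derivation:
Hunk 1: at line 1 remove [itzu,ztspo] add [hgeuc,xdv,lvx] -> 7 lines: mqs hgeuc xdv lvx kdnid eka huloj
Hunk 2: at line 2 remove [lvx] add [iqfk,hgdgx,mbsic] -> 9 lines: mqs hgeuc xdv iqfk hgdgx mbsic kdnid eka huloj
Hunk 3: at line 3 remove [iqfk] add [wwt] -> 9 lines: mqs hgeuc xdv wwt hgdgx mbsic kdnid eka huloj
Final line count: 9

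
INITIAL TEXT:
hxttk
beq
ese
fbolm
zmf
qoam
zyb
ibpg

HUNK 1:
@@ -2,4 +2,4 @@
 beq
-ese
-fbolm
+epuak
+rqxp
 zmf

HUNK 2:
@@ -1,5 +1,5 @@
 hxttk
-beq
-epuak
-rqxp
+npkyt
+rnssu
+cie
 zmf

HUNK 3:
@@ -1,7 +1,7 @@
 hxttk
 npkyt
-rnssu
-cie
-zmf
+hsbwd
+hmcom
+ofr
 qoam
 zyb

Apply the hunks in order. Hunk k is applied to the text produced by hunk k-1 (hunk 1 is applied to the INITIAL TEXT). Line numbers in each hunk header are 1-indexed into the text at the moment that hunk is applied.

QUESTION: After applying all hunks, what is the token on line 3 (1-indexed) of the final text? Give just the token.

Hunk 1: at line 2 remove [ese,fbolm] add [epuak,rqxp] -> 8 lines: hxttk beq epuak rqxp zmf qoam zyb ibpg
Hunk 2: at line 1 remove [beq,epuak,rqxp] add [npkyt,rnssu,cie] -> 8 lines: hxttk npkyt rnssu cie zmf qoam zyb ibpg
Hunk 3: at line 1 remove [rnssu,cie,zmf] add [hsbwd,hmcom,ofr] -> 8 lines: hxttk npkyt hsbwd hmcom ofr qoam zyb ibpg
Final line 3: hsbwd

Answer: hsbwd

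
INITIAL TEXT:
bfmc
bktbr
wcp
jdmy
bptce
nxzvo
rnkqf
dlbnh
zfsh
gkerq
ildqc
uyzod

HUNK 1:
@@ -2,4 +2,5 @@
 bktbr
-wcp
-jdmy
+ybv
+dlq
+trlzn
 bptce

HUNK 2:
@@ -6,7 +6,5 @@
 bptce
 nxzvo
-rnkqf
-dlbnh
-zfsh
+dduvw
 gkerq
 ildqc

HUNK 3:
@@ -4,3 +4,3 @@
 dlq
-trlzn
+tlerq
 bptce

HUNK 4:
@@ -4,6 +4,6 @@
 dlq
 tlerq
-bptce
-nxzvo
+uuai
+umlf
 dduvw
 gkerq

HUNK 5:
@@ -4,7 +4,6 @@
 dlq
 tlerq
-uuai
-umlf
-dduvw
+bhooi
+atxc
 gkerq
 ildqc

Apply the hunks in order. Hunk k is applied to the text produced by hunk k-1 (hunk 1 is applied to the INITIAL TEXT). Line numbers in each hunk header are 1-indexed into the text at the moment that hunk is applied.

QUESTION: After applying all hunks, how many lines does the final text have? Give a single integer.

Hunk 1: at line 2 remove [wcp,jdmy] add [ybv,dlq,trlzn] -> 13 lines: bfmc bktbr ybv dlq trlzn bptce nxzvo rnkqf dlbnh zfsh gkerq ildqc uyzod
Hunk 2: at line 6 remove [rnkqf,dlbnh,zfsh] add [dduvw] -> 11 lines: bfmc bktbr ybv dlq trlzn bptce nxzvo dduvw gkerq ildqc uyzod
Hunk 3: at line 4 remove [trlzn] add [tlerq] -> 11 lines: bfmc bktbr ybv dlq tlerq bptce nxzvo dduvw gkerq ildqc uyzod
Hunk 4: at line 4 remove [bptce,nxzvo] add [uuai,umlf] -> 11 lines: bfmc bktbr ybv dlq tlerq uuai umlf dduvw gkerq ildqc uyzod
Hunk 5: at line 4 remove [uuai,umlf,dduvw] add [bhooi,atxc] -> 10 lines: bfmc bktbr ybv dlq tlerq bhooi atxc gkerq ildqc uyzod
Final line count: 10

Answer: 10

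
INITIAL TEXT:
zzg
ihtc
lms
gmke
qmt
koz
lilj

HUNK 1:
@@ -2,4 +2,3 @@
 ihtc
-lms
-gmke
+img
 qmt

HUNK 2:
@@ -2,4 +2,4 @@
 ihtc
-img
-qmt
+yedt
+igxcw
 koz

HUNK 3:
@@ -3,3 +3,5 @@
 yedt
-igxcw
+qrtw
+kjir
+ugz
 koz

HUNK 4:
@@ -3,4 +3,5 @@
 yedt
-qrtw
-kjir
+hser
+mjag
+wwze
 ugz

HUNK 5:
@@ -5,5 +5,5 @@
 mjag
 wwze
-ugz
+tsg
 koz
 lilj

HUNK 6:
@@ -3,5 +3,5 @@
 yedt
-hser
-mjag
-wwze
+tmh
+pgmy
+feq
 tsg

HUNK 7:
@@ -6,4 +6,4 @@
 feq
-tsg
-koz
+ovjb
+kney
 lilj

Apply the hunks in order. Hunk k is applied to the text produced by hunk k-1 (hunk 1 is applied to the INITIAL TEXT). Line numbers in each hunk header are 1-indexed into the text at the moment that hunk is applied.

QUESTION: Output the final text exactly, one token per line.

Hunk 1: at line 2 remove [lms,gmke] add [img] -> 6 lines: zzg ihtc img qmt koz lilj
Hunk 2: at line 2 remove [img,qmt] add [yedt,igxcw] -> 6 lines: zzg ihtc yedt igxcw koz lilj
Hunk 3: at line 3 remove [igxcw] add [qrtw,kjir,ugz] -> 8 lines: zzg ihtc yedt qrtw kjir ugz koz lilj
Hunk 4: at line 3 remove [qrtw,kjir] add [hser,mjag,wwze] -> 9 lines: zzg ihtc yedt hser mjag wwze ugz koz lilj
Hunk 5: at line 5 remove [ugz] add [tsg] -> 9 lines: zzg ihtc yedt hser mjag wwze tsg koz lilj
Hunk 6: at line 3 remove [hser,mjag,wwze] add [tmh,pgmy,feq] -> 9 lines: zzg ihtc yedt tmh pgmy feq tsg koz lilj
Hunk 7: at line 6 remove [tsg,koz] add [ovjb,kney] -> 9 lines: zzg ihtc yedt tmh pgmy feq ovjb kney lilj

Answer: zzg
ihtc
yedt
tmh
pgmy
feq
ovjb
kney
lilj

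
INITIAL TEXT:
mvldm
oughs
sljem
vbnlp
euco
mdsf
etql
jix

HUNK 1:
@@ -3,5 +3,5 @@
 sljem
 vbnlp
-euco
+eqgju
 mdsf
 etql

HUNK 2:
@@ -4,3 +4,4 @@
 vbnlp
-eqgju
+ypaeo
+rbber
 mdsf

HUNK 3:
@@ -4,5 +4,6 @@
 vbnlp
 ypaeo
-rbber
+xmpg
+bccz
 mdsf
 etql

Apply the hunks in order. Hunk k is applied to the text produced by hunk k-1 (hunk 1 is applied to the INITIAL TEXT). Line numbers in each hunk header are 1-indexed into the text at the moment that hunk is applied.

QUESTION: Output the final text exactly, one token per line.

Hunk 1: at line 3 remove [euco] add [eqgju] -> 8 lines: mvldm oughs sljem vbnlp eqgju mdsf etql jix
Hunk 2: at line 4 remove [eqgju] add [ypaeo,rbber] -> 9 lines: mvldm oughs sljem vbnlp ypaeo rbber mdsf etql jix
Hunk 3: at line 4 remove [rbber] add [xmpg,bccz] -> 10 lines: mvldm oughs sljem vbnlp ypaeo xmpg bccz mdsf etql jix

Answer: mvldm
oughs
sljem
vbnlp
ypaeo
xmpg
bccz
mdsf
etql
jix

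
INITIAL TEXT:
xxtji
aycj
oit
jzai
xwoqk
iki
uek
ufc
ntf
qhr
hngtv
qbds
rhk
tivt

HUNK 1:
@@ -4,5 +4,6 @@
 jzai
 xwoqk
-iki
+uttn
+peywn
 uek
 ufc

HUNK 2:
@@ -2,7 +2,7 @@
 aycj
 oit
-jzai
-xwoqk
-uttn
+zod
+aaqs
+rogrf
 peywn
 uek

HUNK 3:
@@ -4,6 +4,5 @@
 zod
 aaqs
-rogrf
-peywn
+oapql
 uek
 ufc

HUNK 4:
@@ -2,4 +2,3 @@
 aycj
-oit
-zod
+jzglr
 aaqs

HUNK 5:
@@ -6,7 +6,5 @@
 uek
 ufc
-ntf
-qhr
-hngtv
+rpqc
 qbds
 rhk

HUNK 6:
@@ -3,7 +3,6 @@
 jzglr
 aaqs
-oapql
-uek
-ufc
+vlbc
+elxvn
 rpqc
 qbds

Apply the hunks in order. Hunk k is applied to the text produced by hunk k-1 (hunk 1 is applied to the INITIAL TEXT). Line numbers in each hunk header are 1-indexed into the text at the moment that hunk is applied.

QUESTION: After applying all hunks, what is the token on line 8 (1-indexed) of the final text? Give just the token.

Hunk 1: at line 4 remove [iki] add [uttn,peywn] -> 15 lines: xxtji aycj oit jzai xwoqk uttn peywn uek ufc ntf qhr hngtv qbds rhk tivt
Hunk 2: at line 2 remove [jzai,xwoqk,uttn] add [zod,aaqs,rogrf] -> 15 lines: xxtji aycj oit zod aaqs rogrf peywn uek ufc ntf qhr hngtv qbds rhk tivt
Hunk 3: at line 4 remove [rogrf,peywn] add [oapql] -> 14 lines: xxtji aycj oit zod aaqs oapql uek ufc ntf qhr hngtv qbds rhk tivt
Hunk 4: at line 2 remove [oit,zod] add [jzglr] -> 13 lines: xxtji aycj jzglr aaqs oapql uek ufc ntf qhr hngtv qbds rhk tivt
Hunk 5: at line 6 remove [ntf,qhr,hngtv] add [rpqc] -> 11 lines: xxtji aycj jzglr aaqs oapql uek ufc rpqc qbds rhk tivt
Hunk 6: at line 3 remove [oapql,uek,ufc] add [vlbc,elxvn] -> 10 lines: xxtji aycj jzglr aaqs vlbc elxvn rpqc qbds rhk tivt
Final line 8: qbds

Answer: qbds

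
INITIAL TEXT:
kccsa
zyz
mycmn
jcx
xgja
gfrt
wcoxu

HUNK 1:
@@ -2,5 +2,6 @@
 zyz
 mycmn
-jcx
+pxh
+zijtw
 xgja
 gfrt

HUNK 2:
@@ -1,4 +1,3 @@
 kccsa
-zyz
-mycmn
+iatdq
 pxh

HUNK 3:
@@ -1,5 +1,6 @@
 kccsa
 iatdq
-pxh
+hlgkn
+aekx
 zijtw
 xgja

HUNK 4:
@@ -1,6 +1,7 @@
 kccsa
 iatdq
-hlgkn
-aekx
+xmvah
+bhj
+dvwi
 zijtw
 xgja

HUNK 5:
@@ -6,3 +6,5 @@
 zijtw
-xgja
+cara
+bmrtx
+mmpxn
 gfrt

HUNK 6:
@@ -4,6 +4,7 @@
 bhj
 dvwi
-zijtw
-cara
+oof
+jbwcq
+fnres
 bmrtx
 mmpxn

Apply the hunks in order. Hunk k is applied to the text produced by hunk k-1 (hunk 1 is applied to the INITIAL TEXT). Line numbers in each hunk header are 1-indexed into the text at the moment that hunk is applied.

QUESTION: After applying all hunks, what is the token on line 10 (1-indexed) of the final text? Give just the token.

Answer: mmpxn

Derivation:
Hunk 1: at line 2 remove [jcx] add [pxh,zijtw] -> 8 lines: kccsa zyz mycmn pxh zijtw xgja gfrt wcoxu
Hunk 2: at line 1 remove [zyz,mycmn] add [iatdq] -> 7 lines: kccsa iatdq pxh zijtw xgja gfrt wcoxu
Hunk 3: at line 1 remove [pxh] add [hlgkn,aekx] -> 8 lines: kccsa iatdq hlgkn aekx zijtw xgja gfrt wcoxu
Hunk 4: at line 1 remove [hlgkn,aekx] add [xmvah,bhj,dvwi] -> 9 lines: kccsa iatdq xmvah bhj dvwi zijtw xgja gfrt wcoxu
Hunk 5: at line 6 remove [xgja] add [cara,bmrtx,mmpxn] -> 11 lines: kccsa iatdq xmvah bhj dvwi zijtw cara bmrtx mmpxn gfrt wcoxu
Hunk 6: at line 4 remove [zijtw,cara] add [oof,jbwcq,fnres] -> 12 lines: kccsa iatdq xmvah bhj dvwi oof jbwcq fnres bmrtx mmpxn gfrt wcoxu
Final line 10: mmpxn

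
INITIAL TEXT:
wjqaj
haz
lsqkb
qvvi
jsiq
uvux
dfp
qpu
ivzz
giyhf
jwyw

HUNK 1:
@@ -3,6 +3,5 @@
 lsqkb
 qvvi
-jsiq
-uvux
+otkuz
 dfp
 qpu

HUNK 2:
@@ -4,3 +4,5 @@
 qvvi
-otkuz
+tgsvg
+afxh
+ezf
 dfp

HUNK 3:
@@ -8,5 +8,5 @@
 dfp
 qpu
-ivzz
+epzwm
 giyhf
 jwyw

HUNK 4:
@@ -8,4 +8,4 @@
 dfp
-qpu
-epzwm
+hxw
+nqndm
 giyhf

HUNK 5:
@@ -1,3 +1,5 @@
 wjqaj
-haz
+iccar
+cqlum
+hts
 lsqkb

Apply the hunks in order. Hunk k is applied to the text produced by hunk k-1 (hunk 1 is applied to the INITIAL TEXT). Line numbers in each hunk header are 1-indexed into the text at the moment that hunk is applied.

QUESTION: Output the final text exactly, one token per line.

Hunk 1: at line 3 remove [jsiq,uvux] add [otkuz] -> 10 lines: wjqaj haz lsqkb qvvi otkuz dfp qpu ivzz giyhf jwyw
Hunk 2: at line 4 remove [otkuz] add [tgsvg,afxh,ezf] -> 12 lines: wjqaj haz lsqkb qvvi tgsvg afxh ezf dfp qpu ivzz giyhf jwyw
Hunk 3: at line 8 remove [ivzz] add [epzwm] -> 12 lines: wjqaj haz lsqkb qvvi tgsvg afxh ezf dfp qpu epzwm giyhf jwyw
Hunk 4: at line 8 remove [qpu,epzwm] add [hxw,nqndm] -> 12 lines: wjqaj haz lsqkb qvvi tgsvg afxh ezf dfp hxw nqndm giyhf jwyw
Hunk 5: at line 1 remove [haz] add [iccar,cqlum,hts] -> 14 lines: wjqaj iccar cqlum hts lsqkb qvvi tgsvg afxh ezf dfp hxw nqndm giyhf jwyw

Answer: wjqaj
iccar
cqlum
hts
lsqkb
qvvi
tgsvg
afxh
ezf
dfp
hxw
nqndm
giyhf
jwyw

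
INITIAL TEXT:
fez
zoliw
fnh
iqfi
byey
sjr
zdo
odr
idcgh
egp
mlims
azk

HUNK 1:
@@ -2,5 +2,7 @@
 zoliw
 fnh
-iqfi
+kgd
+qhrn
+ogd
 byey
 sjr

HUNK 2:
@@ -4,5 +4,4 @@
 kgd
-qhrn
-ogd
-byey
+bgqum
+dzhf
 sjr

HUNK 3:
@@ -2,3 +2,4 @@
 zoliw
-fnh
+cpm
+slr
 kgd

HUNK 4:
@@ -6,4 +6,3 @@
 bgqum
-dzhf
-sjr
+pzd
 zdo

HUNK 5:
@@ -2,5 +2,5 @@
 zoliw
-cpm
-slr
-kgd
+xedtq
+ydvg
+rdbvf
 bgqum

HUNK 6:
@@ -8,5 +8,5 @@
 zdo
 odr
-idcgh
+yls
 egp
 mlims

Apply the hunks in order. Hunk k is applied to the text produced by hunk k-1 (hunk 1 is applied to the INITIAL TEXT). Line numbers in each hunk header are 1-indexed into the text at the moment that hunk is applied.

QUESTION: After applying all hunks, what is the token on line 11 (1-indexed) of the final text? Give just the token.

Answer: egp

Derivation:
Hunk 1: at line 2 remove [iqfi] add [kgd,qhrn,ogd] -> 14 lines: fez zoliw fnh kgd qhrn ogd byey sjr zdo odr idcgh egp mlims azk
Hunk 2: at line 4 remove [qhrn,ogd,byey] add [bgqum,dzhf] -> 13 lines: fez zoliw fnh kgd bgqum dzhf sjr zdo odr idcgh egp mlims azk
Hunk 3: at line 2 remove [fnh] add [cpm,slr] -> 14 lines: fez zoliw cpm slr kgd bgqum dzhf sjr zdo odr idcgh egp mlims azk
Hunk 4: at line 6 remove [dzhf,sjr] add [pzd] -> 13 lines: fez zoliw cpm slr kgd bgqum pzd zdo odr idcgh egp mlims azk
Hunk 5: at line 2 remove [cpm,slr,kgd] add [xedtq,ydvg,rdbvf] -> 13 lines: fez zoliw xedtq ydvg rdbvf bgqum pzd zdo odr idcgh egp mlims azk
Hunk 6: at line 8 remove [idcgh] add [yls] -> 13 lines: fez zoliw xedtq ydvg rdbvf bgqum pzd zdo odr yls egp mlims azk
Final line 11: egp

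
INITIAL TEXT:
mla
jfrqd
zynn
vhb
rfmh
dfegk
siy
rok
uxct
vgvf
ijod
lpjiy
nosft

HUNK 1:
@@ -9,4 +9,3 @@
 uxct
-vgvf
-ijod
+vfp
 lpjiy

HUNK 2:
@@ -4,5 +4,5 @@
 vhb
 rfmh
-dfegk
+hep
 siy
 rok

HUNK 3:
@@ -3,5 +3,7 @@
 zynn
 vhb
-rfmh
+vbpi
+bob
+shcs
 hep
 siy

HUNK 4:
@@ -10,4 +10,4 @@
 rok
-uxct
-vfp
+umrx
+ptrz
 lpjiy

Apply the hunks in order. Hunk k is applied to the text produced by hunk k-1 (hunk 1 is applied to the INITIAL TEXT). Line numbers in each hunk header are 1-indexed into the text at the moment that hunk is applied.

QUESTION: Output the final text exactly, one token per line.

Answer: mla
jfrqd
zynn
vhb
vbpi
bob
shcs
hep
siy
rok
umrx
ptrz
lpjiy
nosft

Derivation:
Hunk 1: at line 9 remove [vgvf,ijod] add [vfp] -> 12 lines: mla jfrqd zynn vhb rfmh dfegk siy rok uxct vfp lpjiy nosft
Hunk 2: at line 4 remove [dfegk] add [hep] -> 12 lines: mla jfrqd zynn vhb rfmh hep siy rok uxct vfp lpjiy nosft
Hunk 3: at line 3 remove [rfmh] add [vbpi,bob,shcs] -> 14 lines: mla jfrqd zynn vhb vbpi bob shcs hep siy rok uxct vfp lpjiy nosft
Hunk 4: at line 10 remove [uxct,vfp] add [umrx,ptrz] -> 14 lines: mla jfrqd zynn vhb vbpi bob shcs hep siy rok umrx ptrz lpjiy nosft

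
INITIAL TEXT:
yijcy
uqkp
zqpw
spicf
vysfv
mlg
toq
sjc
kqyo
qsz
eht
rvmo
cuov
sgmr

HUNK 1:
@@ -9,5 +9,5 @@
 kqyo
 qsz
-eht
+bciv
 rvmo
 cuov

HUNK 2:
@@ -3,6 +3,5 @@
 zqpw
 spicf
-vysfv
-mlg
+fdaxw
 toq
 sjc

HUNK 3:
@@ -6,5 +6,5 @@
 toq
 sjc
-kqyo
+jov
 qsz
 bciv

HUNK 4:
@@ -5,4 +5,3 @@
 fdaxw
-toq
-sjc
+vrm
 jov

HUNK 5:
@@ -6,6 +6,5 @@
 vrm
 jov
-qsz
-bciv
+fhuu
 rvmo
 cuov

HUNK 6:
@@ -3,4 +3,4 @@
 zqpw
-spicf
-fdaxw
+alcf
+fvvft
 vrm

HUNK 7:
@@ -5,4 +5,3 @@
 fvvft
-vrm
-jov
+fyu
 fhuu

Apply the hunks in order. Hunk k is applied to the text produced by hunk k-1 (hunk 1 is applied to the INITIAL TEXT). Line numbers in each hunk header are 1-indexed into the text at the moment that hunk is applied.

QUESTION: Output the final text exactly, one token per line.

Answer: yijcy
uqkp
zqpw
alcf
fvvft
fyu
fhuu
rvmo
cuov
sgmr

Derivation:
Hunk 1: at line 9 remove [eht] add [bciv] -> 14 lines: yijcy uqkp zqpw spicf vysfv mlg toq sjc kqyo qsz bciv rvmo cuov sgmr
Hunk 2: at line 3 remove [vysfv,mlg] add [fdaxw] -> 13 lines: yijcy uqkp zqpw spicf fdaxw toq sjc kqyo qsz bciv rvmo cuov sgmr
Hunk 3: at line 6 remove [kqyo] add [jov] -> 13 lines: yijcy uqkp zqpw spicf fdaxw toq sjc jov qsz bciv rvmo cuov sgmr
Hunk 4: at line 5 remove [toq,sjc] add [vrm] -> 12 lines: yijcy uqkp zqpw spicf fdaxw vrm jov qsz bciv rvmo cuov sgmr
Hunk 5: at line 6 remove [qsz,bciv] add [fhuu] -> 11 lines: yijcy uqkp zqpw spicf fdaxw vrm jov fhuu rvmo cuov sgmr
Hunk 6: at line 3 remove [spicf,fdaxw] add [alcf,fvvft] -> 11 lines: yijcy uqkp zqpw alcf fvvft vrm jov fhuu rvmo cuov sgmr
Hunk 7: at line 5 remove [vrm,jov] add [fyu] -> 10 lines: yijcy uqkp zqpw alcf fvvft fyu fhuu rvmo cuov sgmr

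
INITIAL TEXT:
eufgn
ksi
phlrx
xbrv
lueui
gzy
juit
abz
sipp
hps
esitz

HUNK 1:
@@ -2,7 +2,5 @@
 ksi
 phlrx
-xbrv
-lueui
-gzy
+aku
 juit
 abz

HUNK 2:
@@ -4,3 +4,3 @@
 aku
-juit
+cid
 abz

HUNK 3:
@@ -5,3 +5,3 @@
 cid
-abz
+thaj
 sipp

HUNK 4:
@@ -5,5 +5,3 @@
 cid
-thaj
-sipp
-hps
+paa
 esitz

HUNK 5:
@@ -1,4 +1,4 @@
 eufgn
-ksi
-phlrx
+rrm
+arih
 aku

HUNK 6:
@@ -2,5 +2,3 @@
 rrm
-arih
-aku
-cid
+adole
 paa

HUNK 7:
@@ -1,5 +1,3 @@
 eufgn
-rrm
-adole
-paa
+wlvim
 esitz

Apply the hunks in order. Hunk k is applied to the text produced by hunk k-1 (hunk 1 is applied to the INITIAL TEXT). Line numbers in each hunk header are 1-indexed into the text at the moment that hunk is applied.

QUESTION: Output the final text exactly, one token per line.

Hunk 1: at line 2 remove [xbrv,lueui,gzy] add [aku] -> 9 lines: eufgn ksi phlrx aku juit abz sipp hps esitz
Hunk 2: at line 4 remove [juit] add [cid] -> 9 lines: eufgn ksi phlrx aku cid abz sipp hps esitz
Hunk 3: at line 5 remove [abz] add [thaj] -> 9 lines: eufgn ksi phlrx aku cid thaj sipp hps esitz
Hunk 4: at line 5 remove [thaj,sipp,hps] add [paa] -> 7 lines: eufgn ksi phlrx aku cid paa esitz
Hunk 5: at line 1 remove [ksi,phlrx] add [rrm,arih] -> 7 lines: eufgn rrm arih aku cid paa esitz
Hunk 6: at line 2 remove [arih,aku,cid] add [adole] -> 5 lines: eufgn rrm adole paa esitz
Hunk 7: at line 1 remove [rrm,adole,paa] add [wlvim] -> 3 lines: eufgn wlvim esitz

Answer: eufgn
wlvim
esitz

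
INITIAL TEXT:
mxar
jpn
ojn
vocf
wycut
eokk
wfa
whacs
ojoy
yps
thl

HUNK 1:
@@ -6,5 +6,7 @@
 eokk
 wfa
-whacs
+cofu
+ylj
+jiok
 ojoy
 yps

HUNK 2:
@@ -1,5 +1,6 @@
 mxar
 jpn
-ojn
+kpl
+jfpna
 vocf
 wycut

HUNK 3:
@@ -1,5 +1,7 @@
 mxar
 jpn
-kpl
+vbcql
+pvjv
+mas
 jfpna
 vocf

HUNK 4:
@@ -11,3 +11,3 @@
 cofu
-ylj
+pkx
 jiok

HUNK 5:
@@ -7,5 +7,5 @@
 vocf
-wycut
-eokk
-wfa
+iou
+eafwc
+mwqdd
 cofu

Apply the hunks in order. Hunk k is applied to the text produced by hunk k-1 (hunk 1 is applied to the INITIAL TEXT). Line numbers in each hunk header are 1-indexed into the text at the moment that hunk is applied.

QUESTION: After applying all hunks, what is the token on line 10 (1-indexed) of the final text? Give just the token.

Hunk 1: at line 6 remove [whacs] add [cofu,ylj,jiok] -> 13 lines: mxar jpn ojn vocf wycut eokk wfa cofu ylj jiok ojoy yps thl
Hunk 2: at line 1 remove [ojn] add [kpl,jfpna] -> 14 lines: mxar jpn kpl jfpna vocf wycut eokk wfa cofu ylj jiok ojoy yps thl
Hunk 3: at line 1 remove [kpl] add [vbcql,pvjv,mas] -> 16 lines: mxar jpn vbcql pvjv mas jfpna vocf wycut eokk wfa cofu ylj jiok ojoy yps thl
Hunk 4: at line 11 remove [ylj] add [pkx] -> 16 lines: mxar jpn vbcql pvjv mas jfpna vocf wycut eokk wfa cofu pkx jiok ojoy yps thl
Hunk 5: at line 7 remove [wycut,eokk,wfa] add [iou,eafwc,mwqdd] -> 16 lines: mxar jpn vbcql pvjv mas jfpna vocf iou eafwc mwqdd cofu pkx jiok ojoy yps thl
Final line 10: mwqdd

Answer: mwqdd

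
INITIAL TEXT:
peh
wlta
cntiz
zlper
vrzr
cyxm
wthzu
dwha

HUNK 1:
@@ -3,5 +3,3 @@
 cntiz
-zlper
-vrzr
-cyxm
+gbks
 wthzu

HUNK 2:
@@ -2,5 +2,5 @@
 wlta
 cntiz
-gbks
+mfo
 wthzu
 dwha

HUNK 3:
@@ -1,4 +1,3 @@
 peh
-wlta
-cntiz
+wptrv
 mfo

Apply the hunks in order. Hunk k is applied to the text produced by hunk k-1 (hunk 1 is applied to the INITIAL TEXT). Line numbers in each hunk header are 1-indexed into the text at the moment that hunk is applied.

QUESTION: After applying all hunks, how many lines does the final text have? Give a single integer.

Answer: 5

Derivation:
Hunk 1: at line 3 remove [zlper,vrzr,cyxm] add [gbks] -> 6 lines: peh wlta cntiz gbks wthzu dwha
Hunk 2: at line 2 remove [gbks] add [mfo] -> 6 lines: peh wlta cntiz mfo wthzu dwha
Hunk 3: at line 1 remove [wlta,cntiz] add [wptrv] -> 5 lines: peh wptrv mfo wthzu dwha
Final line count: 5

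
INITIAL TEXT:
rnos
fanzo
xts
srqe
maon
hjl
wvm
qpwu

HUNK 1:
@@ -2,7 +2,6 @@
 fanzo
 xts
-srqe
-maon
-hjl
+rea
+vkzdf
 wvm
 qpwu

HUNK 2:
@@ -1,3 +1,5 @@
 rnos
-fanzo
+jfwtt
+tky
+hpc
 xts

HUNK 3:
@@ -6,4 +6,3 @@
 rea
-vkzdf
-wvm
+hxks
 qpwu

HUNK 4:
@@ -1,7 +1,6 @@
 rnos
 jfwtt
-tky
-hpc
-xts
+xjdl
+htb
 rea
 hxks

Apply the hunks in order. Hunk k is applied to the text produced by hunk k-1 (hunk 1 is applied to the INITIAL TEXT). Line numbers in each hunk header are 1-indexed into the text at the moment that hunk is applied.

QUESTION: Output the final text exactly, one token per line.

Hunk 1: at line 2 remove [srqe,maon,hjl] add [rea,vkzdf] -> 7 lines: rnos fanzo xts rea vkzdf wvm qpwu
Hunk 2: at line 1 remove [fanzo] add [jfwtt,tky,hpc] -> 9 lines: rnos jfwtt tky hpc xts rea vkzdf wvm qpwu
Hunk 3: at line 6 remove [vkzdf,wvm] add [hxks] -> 8 lines: rnos jfwtt tky hpc xts rea hxks qpwu
Hunk 4: at line 1 remove [tky,hpc,xts] add [xjdl,htb] -> 7 lines: rnos jfwtt xjdl htb rea hxks qpwu

Answer: rnos
jfwtt
xjdl
htb
rea
hxks
qpwu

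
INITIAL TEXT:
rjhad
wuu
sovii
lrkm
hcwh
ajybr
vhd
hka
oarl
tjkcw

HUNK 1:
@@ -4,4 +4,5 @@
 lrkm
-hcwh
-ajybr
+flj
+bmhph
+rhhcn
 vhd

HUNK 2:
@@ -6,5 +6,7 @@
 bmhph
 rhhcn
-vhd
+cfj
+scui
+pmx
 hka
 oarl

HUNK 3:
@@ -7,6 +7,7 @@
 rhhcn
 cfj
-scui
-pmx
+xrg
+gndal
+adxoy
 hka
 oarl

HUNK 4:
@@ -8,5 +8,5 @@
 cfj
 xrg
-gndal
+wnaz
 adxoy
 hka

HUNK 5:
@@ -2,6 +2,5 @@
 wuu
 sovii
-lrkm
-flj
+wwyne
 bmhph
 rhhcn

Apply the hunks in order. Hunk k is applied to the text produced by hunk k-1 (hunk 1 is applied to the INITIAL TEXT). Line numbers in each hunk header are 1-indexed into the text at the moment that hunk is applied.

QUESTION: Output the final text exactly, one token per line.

Hunk 1: at line 4 remove [hcwh,ajybr] add [flj,bmhph,rhhcn] -> 11 lines: rjhad wuu sovii lrkm flj bmhph rhhcn vhd hka oarl tjkcw
Hunk 2: at line 6 remove [vhd] add [cfj,scui,pmx] -> 13 lines: rjhad wuu sovii lrkm flj bmhph rhhcn cfj scui pmx hka oarl tjkcw
Hunk 3: at line 7 remove [scui,pmx] add [xrg,gndal,adxoy] -> 14 lines: rjhad wuu sovii lrkm flj bmhph rhhcn cfj xrg gndal adxoy hka oarl tjkcw
Hunk 4: at line 8 remove [gndal] add [wnaz] -> 14 lines: rjhad wuu sovii lrkm flj bmhph rhhcn cfj xrg wnaz adxoy hka oarl tjkcw
Hunk 5: at line 2 remove [lrkm,flj] add [wwyne] -> 13 lines: rjhad wuu sovii wwyne bmhph rhhcn cfj xrg wnaz adxoy hka oarl tjkcw

Answer: rjhad
wuu
sovii
wwyne
bmhph
rhhcn
cfj
xrg
wnaz
adxoy
hka
oarl
tjkcw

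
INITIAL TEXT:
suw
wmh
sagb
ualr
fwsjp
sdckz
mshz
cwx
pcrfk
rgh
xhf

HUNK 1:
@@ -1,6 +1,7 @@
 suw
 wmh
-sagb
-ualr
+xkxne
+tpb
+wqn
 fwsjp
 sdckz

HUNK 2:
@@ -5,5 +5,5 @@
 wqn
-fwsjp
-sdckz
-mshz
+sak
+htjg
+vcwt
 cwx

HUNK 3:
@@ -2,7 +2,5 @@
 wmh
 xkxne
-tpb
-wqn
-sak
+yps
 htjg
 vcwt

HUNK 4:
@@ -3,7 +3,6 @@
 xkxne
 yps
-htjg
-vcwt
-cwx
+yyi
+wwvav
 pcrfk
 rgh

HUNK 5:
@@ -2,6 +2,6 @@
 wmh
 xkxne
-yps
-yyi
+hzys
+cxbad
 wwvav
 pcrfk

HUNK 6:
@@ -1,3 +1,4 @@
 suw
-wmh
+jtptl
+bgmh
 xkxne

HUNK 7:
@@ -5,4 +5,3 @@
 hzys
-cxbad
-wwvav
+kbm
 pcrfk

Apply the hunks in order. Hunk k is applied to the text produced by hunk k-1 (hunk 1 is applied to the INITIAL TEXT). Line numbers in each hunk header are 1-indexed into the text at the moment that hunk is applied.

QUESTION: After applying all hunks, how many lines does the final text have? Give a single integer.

Answer: 9

Derivation:
Hunk 1: at line 1 remove [sagb,ualr] add [xkxne,tpb,wqn] -> 12 lines: suw wmh xkxne tpb wqn fwsjp sdckz mshz cwx pcrfk rgh xhf
Hunk 2: at line 5 remove [fwsjp,sdckz,mshz] add [sak,htjg,vcwt] -> 12 lines: suw wmh xkxne tpb wqn sak htjg vcwt cwx pcrfk rgh xhf
Hunk 3: at line 2 remove [tpb,wqn,sak] add [yps] -> 10 lines: suw wmh xkxne yps htjg vcwt cwx pcrfk rgh xhf
Hunk 4: at line 3 remove [htjg,vcwt,cwx] add [yyi,wwvav] -> 9 lines: suw wmh xkxne yps yyi wwvav pcrfk rgh xhf
Hunk 5: at line 2 remove [yps,yyi] add [hzys,cxbad] -> 9 lines: suw wmh xkxne hzys cxbad wwvav pcrfk rgh xhf
Hunk 6: at line 1 remove [wmh] add [jtptl,bgmh] -> 10 lines: suw jtptl bgmh xkxne hzys cxbad wwvav pcrfk rgh xhf
Hunk 7: at line 5 remove [cxbad,wwvav] add [kbm] -> 9 lines: suw jtptl bgmh xkxne hzys kbm pcrfk rgh xhf
Final line count: 9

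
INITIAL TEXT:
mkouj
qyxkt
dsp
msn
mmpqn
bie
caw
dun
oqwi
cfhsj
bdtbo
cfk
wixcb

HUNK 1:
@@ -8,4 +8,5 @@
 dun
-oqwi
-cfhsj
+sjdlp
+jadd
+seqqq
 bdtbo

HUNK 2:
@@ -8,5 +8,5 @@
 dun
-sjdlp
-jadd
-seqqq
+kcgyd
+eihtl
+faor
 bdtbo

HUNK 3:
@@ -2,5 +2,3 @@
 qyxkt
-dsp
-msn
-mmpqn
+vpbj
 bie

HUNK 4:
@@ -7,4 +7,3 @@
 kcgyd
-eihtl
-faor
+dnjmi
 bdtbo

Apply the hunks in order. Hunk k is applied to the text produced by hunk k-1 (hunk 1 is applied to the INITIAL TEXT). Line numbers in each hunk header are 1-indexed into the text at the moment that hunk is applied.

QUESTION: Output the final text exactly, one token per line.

Answer: mkouj
qyxkt
vpbj
bie
caw
dun
kcgyd
dnjmi
bdtbo
cfk
wixcb

Derivation:
Hunk 1: at line 8 remove [oqwi,cfhsj] add [sjdlp,jadd,seqqq] -> 14 lines: mkouj qyxkt dsp msn mmpqn bie caw dun sjdlp jadd seqqq bdtbo cfk wixcb
Hunk 2: at line 8 remove [sjdlp,jadd,seqqq] add [kcgyd,eihtl,faor] -> 14 lines: mkouj qyxkt dsp msn mmpqn bie caw dun kcgyd eihtl faor bdtbo cfk wixcb
Hunk 3: at line 2 remove [dsp,msn,mmpqn] add [vpbj] -> 12 lines: mkouj qyxkt vpbj bie caw dun kcgyd eihtl faor bdtbo cfk wixcb
Hunk 4: at line 7 remove [eihtl,faor] add [dnjmi] -> 11 lines: mkouj qyxkt vpbj bie caw dun kcgyd dnjmi bdtbo cfk wixcb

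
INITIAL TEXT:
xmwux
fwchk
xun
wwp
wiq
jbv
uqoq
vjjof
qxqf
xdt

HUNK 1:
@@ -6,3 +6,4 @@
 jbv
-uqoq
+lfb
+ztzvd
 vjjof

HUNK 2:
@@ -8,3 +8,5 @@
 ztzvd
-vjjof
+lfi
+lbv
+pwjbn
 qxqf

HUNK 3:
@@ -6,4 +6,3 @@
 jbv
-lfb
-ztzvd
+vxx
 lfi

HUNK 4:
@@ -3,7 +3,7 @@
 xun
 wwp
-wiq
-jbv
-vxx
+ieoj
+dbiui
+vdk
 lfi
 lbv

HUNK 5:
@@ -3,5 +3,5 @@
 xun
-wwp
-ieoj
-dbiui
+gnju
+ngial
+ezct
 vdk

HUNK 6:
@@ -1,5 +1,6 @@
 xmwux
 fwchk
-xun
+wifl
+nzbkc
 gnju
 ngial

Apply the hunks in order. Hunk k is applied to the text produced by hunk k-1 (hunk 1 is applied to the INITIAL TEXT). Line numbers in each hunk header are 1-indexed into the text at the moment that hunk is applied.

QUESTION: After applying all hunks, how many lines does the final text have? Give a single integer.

Hunk 1: at line 6 remove [uqoq] add [lfb,ztzvd] -> 11 lines: xmwux fwchk xun wwp wiq jbv lfb ztzvd vjjof qxqf xdt
Hunk 2: at line 8 remove [vjjof] add [lfi,lbv,pwjbn] -> 13 lines: xmwux fwchk xun wwp wiq jbv lfb ztzvd lfi lbv pwjbn qxqf xdt
Hunk 3: at line 6 remove [lfb,ztzvd] add [vxx] -> 12 lines: xmwux fwchk xun wwp wiq jbv vxx lfi lbv pwjbn qxqf xdt
Hunk 4: at line 3 remove [wiq,jbv,vxx] add [ieoj,dbiui,vdk] -> 12 lines: xmwux fwchk xun wwp ieoj dbiui vdk lfi lbv pwjbn qxqf xdt
Hunk 5: at line 3 remove [wwp,ieoj,dbiui] add [gnju,ngial,ezct] -> 12 lines: xmwux fwchk xun gnju ngial ezct vdk lfi lbv pwjbn qxqf xdt
Hunk 6: at line 1 remove [xun] add [wifl,nzbkc] -> 13 lines: xmwux fwchk wifl nzbkc gnju ngial ezct vdk lfi lbv pwjbn qxqf xdt
Final line count: 13

Answer: 13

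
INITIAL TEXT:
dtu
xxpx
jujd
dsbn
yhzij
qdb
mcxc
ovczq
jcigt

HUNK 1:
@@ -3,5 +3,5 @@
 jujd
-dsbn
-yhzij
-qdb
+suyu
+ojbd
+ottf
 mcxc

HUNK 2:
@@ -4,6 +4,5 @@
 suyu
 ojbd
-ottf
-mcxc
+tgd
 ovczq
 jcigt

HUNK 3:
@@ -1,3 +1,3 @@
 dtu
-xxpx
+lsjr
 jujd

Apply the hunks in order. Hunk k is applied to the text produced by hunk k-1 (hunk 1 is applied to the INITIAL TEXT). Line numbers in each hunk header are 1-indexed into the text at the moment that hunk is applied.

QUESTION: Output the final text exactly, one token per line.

Answer: dtu
lsjr
jujd
suyu
ojbd
tgd
ovczq
jcigt

Derivation:
Hunk 1: at line 3 remove [dsbn,yhzij,qdb] add [suyu,ojbd,ottf] -> 9 lines: dtu xxpx jujd suyu ojbd ottf mcxc ovczq jcigt
Hunk 2: at line 4 remove [ottf,mcxc] add [tgd] -> 8 lines: dtu xxpx jujd suyu ojbd tgd ovczq jcigt
Hunk 3: at line 1 remove [xxpx] add [lsjr] -> 8 lines: dtu lsjr jujd suyu ojbd tgd ovczq jcigt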